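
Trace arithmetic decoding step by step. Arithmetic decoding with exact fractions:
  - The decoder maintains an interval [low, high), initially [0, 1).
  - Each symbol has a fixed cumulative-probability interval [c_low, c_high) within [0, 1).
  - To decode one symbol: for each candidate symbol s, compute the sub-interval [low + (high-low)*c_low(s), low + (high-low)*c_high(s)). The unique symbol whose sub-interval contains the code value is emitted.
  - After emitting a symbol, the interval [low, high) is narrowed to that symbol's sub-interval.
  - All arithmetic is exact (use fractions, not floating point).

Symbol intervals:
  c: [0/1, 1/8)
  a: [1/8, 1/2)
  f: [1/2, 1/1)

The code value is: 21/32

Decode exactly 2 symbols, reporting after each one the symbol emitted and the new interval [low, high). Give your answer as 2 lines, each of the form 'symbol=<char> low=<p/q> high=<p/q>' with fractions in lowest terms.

Answer: symbol=f low=1/2 high=1/1
symbol=a low=9/16 high=3/4

Derivation:
Step 1: interval [0/1, 1/1), width = 1/1 - 0/1 = 1/1
  'c': [0/1 + 1/1*0/1, 0/1 + 1/1*1/8) = [0/1, 1/8)
  'a': [0/1 + 1/1*1/8, 0/1 + 1/1*1/2) = [1/8, 1/2)
  'f': [0/1 + 1/1*1/2, 0/1 + 1/1*1/1) = [1/2, 1/1) <- contains code 21/32
  emit 'f', narrow to [1/2, 1/1)
Step 2: interval [1/2, 1/1), width = 1/1 - 1/2 = 1/2
  'c': [1/2 + 1/2*0/1, 1/2 + 1/2*1/8) = [1/2, 9/16)
  'a': [1/2 + 1/2*1/8, 1/2 + 1/2*1/2) = [9/16, 3/4) <- contains code 21/32
  'f': [1/2 + 1/2*1/2, 1/2 + 1/2*1/1) = [3/4, 1/1)
  emit 'a', narrow to [9/16, 3/4)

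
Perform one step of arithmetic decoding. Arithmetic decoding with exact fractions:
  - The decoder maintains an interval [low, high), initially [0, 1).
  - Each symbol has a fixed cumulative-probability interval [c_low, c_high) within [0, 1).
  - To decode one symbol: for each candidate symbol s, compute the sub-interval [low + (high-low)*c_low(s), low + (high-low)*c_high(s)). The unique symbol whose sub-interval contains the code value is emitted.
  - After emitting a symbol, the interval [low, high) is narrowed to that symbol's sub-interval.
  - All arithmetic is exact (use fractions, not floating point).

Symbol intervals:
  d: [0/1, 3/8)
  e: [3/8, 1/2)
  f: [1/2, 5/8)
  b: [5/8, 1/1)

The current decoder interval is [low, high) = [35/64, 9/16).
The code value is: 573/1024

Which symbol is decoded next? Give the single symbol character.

Answer: b

Derivation:
Interval width = high − low = 9/16 − 35/64 = 1/64
Scaled code = (code − low) / width = (573/1024 − 35/64) / 1/64 = 13/16
  d: [0/1, 3/8) 
  e: [3/8, 1/2) 
  f: [1/2, 5/8) 
  b: [5/8, 1/1) ← scaled code falls here ✓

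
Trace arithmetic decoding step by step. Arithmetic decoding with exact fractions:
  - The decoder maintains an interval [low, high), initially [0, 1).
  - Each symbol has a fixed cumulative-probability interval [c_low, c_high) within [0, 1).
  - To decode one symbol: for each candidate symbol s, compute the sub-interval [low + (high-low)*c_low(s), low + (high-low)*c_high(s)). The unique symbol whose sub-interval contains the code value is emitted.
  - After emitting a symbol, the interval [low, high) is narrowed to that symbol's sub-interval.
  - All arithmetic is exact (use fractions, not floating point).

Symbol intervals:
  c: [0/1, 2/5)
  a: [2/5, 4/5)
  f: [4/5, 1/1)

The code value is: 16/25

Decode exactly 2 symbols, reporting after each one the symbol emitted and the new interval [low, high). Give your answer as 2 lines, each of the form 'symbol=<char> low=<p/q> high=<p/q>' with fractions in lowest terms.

Step 1: interval [0/1, 1/1), width = 1/1 - 0/1 = 1/1
  'c': [0/1 + 1/1*0/1, 0/1 + 1/1*2/5) = [0/1, 2/5)
  'a': [0/1 + 1/1*2/5, 0/1 + 1/1*4/5) = [2/5, 4/5) <- contains code 16/25
  'f': [0/1 + 1/1*4/5, 0/1 + 1/1*1/1) = [4/5, 1/1)
  emit 'a', narrow to [2/5, 4/5)
Step 2: interval [2/5, 4/5), width = 4/5 - 2/5 = 2/5
  'c': [2/5 + 2/5*0/1, 2/5 + 2/5*2/5) = [2/5, 14/25)
  'a': [2/5 + 2/5*2/5, 2/5 + 2/5*4/5) = [14/25, 18/25) <- contains code 16/25
  'f': [2/5 + 2/5*4/5, 2/5 + 2/5*1/1) = [18/25, 4/5)
  emit 'a', narrow to [14/25, 18/25)

Answer: symbol=a low=2/5 high=4/5
symbol=a low=14/25 high=18/25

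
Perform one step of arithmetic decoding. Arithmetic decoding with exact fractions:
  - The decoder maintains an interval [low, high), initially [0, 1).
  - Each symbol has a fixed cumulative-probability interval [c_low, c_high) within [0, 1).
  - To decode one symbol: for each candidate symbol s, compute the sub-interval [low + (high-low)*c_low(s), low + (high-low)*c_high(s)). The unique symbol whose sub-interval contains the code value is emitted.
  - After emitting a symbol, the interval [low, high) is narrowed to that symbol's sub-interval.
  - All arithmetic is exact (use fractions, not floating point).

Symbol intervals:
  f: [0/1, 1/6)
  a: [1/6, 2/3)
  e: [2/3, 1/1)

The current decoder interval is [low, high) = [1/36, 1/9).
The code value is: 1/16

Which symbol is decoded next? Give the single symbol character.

Answer: a

Derivation:
Interval width = high − low = 1/9 − 1/36 = 1/12
Scaled code = (code − low) / width = (1/16 − 1/36) / 1/12 = 5/12
  f: [0/1, 1/6) 
  a: [1/6, 2/3) ← scaled code falls here ✓
  e: [2/3, 1/1) 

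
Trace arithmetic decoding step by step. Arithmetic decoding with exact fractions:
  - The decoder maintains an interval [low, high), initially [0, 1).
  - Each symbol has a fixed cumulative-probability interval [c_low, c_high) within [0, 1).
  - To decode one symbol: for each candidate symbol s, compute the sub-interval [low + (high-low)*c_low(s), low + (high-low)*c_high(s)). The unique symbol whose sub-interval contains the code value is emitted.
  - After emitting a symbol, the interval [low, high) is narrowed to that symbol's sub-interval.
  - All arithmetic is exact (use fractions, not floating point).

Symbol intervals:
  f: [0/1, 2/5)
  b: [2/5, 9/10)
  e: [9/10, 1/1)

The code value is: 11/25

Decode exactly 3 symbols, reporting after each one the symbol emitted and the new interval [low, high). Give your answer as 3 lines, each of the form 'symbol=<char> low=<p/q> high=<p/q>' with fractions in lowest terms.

Answer: symbol=b low=2/5 high=9/10
symbol=f low=2/5 high=3/5
symbol=f low=2/5 high=12/25

Derivation:
Step 1: interval [0/1, 1/1), width = 1/1 - 0/1 = 1/1
  'f': [0/1 + 1/1*0/1, 0/1 + 1/1*2/5) = [0/1, 2/5)
  'b': [0/1 + 1/1*2/5, 0/1 + 1/1*9/10) = [2/5, 9/10) <- contains code 11/25
  'e': [0/1 + 1/1*9/10, 0/1 + 1/1*1/1) = [9/10, 1/1)
  emit 'b', narrow to [2/5, 9/10)
Step 2: interval [2/5, 9/10), width = 9/10 - 2/5 = 1/2
  'f': [2/5 + 1/2*0/1, 2/5 + 1/2*2/5) = [2/5, 3/5) <- contains code 11/25
  'b': [2/5 + 1/2*2/5, 2/5 + 1/2*9/10) = [3/5, 17/20)
  'e': [2/5 + 1/2*9/10, 2/5 + 1/2*1/1) = [17/20, 9/10)
  emit 'f', narrow to [2/5, 3/5)
Step 3: interval [2/5, 3/5), width = 3/5 - 2/5 = 1/5
  'f': [2/5 + 1/5*0/1, 2/5 + 1/5*2/5) = [2/5, 12/25) <- contains code 11/25
  'b': [2/5 + 1/5*2/5, 2/5 + 1/5*9/10) = [12/25, 29/50)
  'e': [2/5 + 1/5*9/10, 2/5 + 1/5*1/1) = [29/50, 3/5)
  emit 'f', narrow to [2/5, 12/25)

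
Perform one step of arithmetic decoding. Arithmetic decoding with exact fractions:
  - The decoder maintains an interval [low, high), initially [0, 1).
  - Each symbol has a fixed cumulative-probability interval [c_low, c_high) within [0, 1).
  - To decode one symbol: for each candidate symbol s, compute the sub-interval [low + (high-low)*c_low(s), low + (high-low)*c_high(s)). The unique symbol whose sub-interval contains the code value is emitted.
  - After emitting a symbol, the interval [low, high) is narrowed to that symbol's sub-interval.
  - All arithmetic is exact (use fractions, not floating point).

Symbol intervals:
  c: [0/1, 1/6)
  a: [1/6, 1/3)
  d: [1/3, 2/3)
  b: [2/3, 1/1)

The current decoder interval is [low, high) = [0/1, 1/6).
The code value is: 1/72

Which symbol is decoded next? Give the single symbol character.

Interval width = high − low = 1/6 − 0/1 = 1/6
Scaled code = (code − low) / width = (1/72 − 0/1) / 1/6 = 1/12
  c: [0/1, 1/6) ← scaled code falls here ✓
  a: [1/6, 1/3) 
  d: [1/3, 2/3) 
  b: [2/3, 1/1) 

Answer: c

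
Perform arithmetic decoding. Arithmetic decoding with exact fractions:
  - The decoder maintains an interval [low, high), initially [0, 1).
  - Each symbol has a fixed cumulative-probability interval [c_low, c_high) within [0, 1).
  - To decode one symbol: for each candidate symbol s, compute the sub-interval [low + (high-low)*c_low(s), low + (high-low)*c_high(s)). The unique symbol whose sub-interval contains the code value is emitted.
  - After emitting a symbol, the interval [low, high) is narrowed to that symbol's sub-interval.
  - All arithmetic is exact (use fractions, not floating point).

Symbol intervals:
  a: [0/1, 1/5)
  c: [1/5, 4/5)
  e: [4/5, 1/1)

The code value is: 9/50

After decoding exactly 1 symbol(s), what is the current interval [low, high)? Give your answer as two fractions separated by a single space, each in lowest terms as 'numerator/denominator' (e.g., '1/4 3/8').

Answer: 0/1 1/5

Derivation:
Step 1: interval [0/1, 1/1), width = 1/1 - 0/1 = 1/1
  'a': [0/1 + 1/1*0/1, 0/1 + 1/1*1/5) = [0/1, 1/5) <- contains code 9/50
  'c': [0/1 + 1/1*1/5, 0/1 + 1/1*4/5) = [1/5, 4/5)
  'e': [0/1 + 1/1*4/5, 0/1 + 1/1*1/1) = [4/5, 1/1)
  emit 'a', narrow to [0/1, 1/5)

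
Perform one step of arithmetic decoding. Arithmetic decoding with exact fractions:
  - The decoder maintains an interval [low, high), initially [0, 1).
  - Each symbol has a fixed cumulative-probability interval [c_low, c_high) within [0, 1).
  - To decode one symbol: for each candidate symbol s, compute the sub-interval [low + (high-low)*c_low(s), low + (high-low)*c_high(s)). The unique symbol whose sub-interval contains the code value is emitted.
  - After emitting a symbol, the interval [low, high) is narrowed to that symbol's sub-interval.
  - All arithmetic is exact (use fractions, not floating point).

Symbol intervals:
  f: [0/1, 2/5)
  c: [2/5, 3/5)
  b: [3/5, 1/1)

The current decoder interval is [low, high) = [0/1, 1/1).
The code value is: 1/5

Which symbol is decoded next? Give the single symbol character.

Answer: f

Derivation:
Interval width = high − low = 1/1 − 0/1 = 1/1
Scaled code = (code − low) / width = (1/5 − 0/1) / 1/1 = 1/5
  f: [0/1, 2/5) ← scaled code falls here ✓
  c: [2/5, 3/5) 
  b: [3/5, 1/1) 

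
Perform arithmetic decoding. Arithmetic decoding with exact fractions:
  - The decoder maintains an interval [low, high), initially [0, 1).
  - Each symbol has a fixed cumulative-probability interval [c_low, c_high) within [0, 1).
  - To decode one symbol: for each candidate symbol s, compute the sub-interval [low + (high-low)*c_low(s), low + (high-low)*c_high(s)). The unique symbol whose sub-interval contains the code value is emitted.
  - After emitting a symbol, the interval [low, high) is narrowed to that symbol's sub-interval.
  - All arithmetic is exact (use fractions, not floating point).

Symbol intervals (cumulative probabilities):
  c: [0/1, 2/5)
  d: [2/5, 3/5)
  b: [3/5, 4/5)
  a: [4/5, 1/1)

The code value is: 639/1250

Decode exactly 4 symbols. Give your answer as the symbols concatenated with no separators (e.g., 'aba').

Step 1: interval [0/1, 1/1), width = 1/1 - 0/1 = 1/1
  'c': [0/1 + 1/1*0/1, 0/1 + 1/1*2/5) = [0/1, 2/5)
  'd': [0/1 + 1/1*2/5, 0/1 + 1/1*3/5) = [2/5, 3/5) <- contains code 639/1250
  'b': [0/1 + 1/1*3/5, 0/1 + 1/1*4/5) = [3/5, 4/5)
  'a': [0/1 + 1/1*4/5, 0/1 + 1/1*1/1) = [4/5, 1/1)
  emit 'd', narrow to [2/5, 3/5)
Step 2: interval [2/5, 3/5), width = 3/5 - 2/5 = 1/5
  'c': [2/5 + 1/5*0/1, 2/5 + 1/5*2/5) = [2/5, 12/25)
  'd': [2/5 + 1/5*2/5, 2/5 + 1/5*3/5) = [12/25, 13/25) <- contains code 639/1250
  'b': [2/5 + 1/5*3/5, 2/5 + 1/5*4/5) = [13/25, 14/25)
  'a': [2/5 + 1/5*4/5, 2/5 + 1/5*1/1) = [14/25, 3/5)
  emit 'd', narrow to [12/25, 13/25)
Step 3: interval [12/25, 13/25), width = 13/25 - 12/25 = 1/25
  'c': [12/25 + 1/25*0/1, 12/25 + 1/25*2/5) = [12/25, 62/125)
  'd': [12/25 + 1/25*2/5, 12/25 + 1/25*3/5) = [62/125, 63/125)
  'b': [12/25 + 1/25*3/5, 12/25 + 1/25*4/5) = [63/125, 64/125) <- contains code 639/1250
  'a': [12/25 + 1/25*4/5, 12/25 + 1/25*1/1) = [64/125, 13/25)
  emit 'b', narrow to [63/125, 64/125)
Step 4: interval [63/125, 64/125), width = 64/125 - 63/125 = 1/125
  'c': [63/125 + 1/125*0/1, 63/125 + 1/125*2/5) = [63/125, 317/625)
  'd': [63/125 + 1/125*2/5, 63/125 + 1/125*3/5) = [317/625, 318/625)
  'b': [63/125 + 1/125*3/5, 63/125 + 1/125*4/5) = [318/625, 319/625)
  'a': [63/125 + 1/125*4/5, 63/125 + 1/125*1/1) = [319/625, 64/125) <- contains code 639/1250
  emit 'a', narrow to [319/625, 64/125)

Answer: ddba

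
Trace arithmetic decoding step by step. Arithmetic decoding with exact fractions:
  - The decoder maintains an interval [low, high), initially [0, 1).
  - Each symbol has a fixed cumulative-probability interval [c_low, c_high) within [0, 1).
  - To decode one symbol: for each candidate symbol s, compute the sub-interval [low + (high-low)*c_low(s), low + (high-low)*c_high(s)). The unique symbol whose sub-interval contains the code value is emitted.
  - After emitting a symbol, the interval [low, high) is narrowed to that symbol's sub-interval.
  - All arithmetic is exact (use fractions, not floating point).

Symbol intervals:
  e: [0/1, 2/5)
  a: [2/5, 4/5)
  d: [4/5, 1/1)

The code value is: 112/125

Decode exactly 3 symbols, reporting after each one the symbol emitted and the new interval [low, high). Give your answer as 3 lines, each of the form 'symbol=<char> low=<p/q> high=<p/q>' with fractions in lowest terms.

Answer: symbol=d low=4/5 high=1/1
symbol=a low=22/25 high=24/25
symbol=e low=22/25 high=114/125

Derivation:
Step 1: interval [0/1, 1/1), width = 1/1 - 0/1 = 1/1
  'e': [0/1 + 1/1*0/1, 0/1 + 1/1*2/5) = [0/1, 2/5)
  'a': [0/1 + 1/1*2/5, 0/1 + 1/1*4/5) = [2/5, 4/5)
  'd': [0/1 + 1/1*4/5, 0/1 + 1/1*1/1) = [4/5, 1/1) <- contains code 112/125
  emit 'd', narrow to [4/5, 1/1)
Step 2: interval [4/5, 1/1), width = 1/1 - 4/5 = 1/5
  'e': [4/5 + 1/5*0/1, 4/5 + 1/5*2/5) = [4/5, 22/25)
  'a': [4/5 + 1/5*2/5, 4/5 + 1/5*4/5) = [22/25, 24/25) <- contains code 112/125
  'd': [4/5 + 1/5*4/5, 4/5 + 1/5*1/1) = [24/25, 1/1)
  emit 'a', narrow to [22/25, 24/25)
Step 3: interval [22/25, 24/25), width = 24/25 - 22/25 = 2/25
  'e': [22/25 + 2/25*0/1, 22/25 + 2/25*2/5) = [22/25, 114/125) <- contains code 112/125
  'a': [22/25 + 2/25*2/5, 22/25 + 2/25*4/5) = [114/125, 118/125)
  'd': [22/25 + 2/25*4/5, 22/25 + 2/25*1/1) = [118/125, 24/25)
  emit 'e', narrow to [22/25, 114/125)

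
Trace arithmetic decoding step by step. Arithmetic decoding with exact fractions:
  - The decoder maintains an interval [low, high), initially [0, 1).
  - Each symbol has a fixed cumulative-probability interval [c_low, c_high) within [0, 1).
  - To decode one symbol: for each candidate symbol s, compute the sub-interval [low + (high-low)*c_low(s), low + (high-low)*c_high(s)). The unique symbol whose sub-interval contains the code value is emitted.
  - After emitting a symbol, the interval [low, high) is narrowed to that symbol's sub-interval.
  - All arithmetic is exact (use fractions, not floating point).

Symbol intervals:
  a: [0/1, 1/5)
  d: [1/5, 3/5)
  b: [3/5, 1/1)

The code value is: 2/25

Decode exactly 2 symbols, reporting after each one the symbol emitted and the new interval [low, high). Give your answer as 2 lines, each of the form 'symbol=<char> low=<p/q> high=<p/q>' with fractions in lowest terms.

Answer: symbol=a low=0/1 high=1/5
symbol=d low=1/25 high=3/25

Derivation:
Step 1: interval [0/1, 1/1), width = 1/1 - 0/1 = 1/1
  'a': [0/1 + 1/1*0/1, 0/1 + 1/1*1/5) = [0/1, 1/5) <- contains code 2/25
  'd': [0/1 + 1/1*1/5, 0/1 + 1/1*3/5) = [1/5, 3/5)
  'b': [0/1 + 1/1*3/5, 0/1 + 1/1*1/1) = [3/5, 1/1)
  emit 'a', narrow to [0/1, 1/5)
Step 2: interval [0/1, 1/5), width = 1/5 - 0/1 = 1/5
  'a': [0/1 + 1/5*0/1, 0/1 + 1/5*1/5) = [0/1, 1/25)
  'd': [0/1 + 1/5*1/5, 0/1 + 1/5*3/5) = [1/25, 3/25) <- contains code 2/25
  'b': [0/1 + 1/5*3/5, 0/1 + 1/5*1/1) = [3/25, 1/5)
  emit 'd', narrow to [1/25, 3/25)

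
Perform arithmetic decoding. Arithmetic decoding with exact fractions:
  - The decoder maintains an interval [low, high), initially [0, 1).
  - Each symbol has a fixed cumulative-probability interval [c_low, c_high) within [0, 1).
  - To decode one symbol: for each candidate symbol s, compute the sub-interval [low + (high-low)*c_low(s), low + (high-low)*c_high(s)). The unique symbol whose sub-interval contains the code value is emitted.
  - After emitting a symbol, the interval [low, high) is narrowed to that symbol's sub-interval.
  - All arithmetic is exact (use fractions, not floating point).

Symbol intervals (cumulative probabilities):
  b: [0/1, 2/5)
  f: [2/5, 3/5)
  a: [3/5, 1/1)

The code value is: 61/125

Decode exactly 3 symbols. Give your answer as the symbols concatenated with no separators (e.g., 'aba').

Answer: ffb

Derivation:
Step 1: interval [0/1, 1/1), width = 1/1 - 0/1 = 1/1
  'b': [0/1 + 1/1*0/1, 0/1 + 1/1*2/5) = [0/1, 2/5)
  'f': [0/1 + 1/1*2/5, 0/1 + 1/1*3/5) = [2/5, 3/5) <- contains code 61/125
  'a': [0/1 + 1/1*3/5, 0/1 + 1/1*1/1) = [3/5, 1/1)
  emit 'f', narrow to [2/5, 3/5)
Step 2: interval [2/5, 3/5), width = 3/5 - 2/5 = 1/5
  'b': [2/5 + 1/5*0/1, 2/5 + 1/5*2/5) = [2/5, 12/25)
  'f': [2/5 + 1/5*2/5, 2/5 + 1/5*3/5) = [12/25, 13/25) <- contains code 61/125
  'a': [2/5 + 1/5*3/5, 2/5 + 1/5*1/1) = [13/25, 3/5)
  emit 'f', narrow to [12/25, 13/25)
Step 3: interval [12/25, 13/25), width = 13/25 - 12/25 = 1/25
  'b': [12/25 + 1/25*0/1, 12/25 + 1/25*2/5) = [12/25, 62/125) <- contains code 61/125
  'f': [12/25 + 1/25*2/5, 12/25 + 1/25*3/5) = [62/125, 63/125)
  'a': [12/25 + 1/25*3/5, 12/25 + 1/25*1/1) = [63/125, 13/25)
  emit 'b', narrow to [12/25, 62/125)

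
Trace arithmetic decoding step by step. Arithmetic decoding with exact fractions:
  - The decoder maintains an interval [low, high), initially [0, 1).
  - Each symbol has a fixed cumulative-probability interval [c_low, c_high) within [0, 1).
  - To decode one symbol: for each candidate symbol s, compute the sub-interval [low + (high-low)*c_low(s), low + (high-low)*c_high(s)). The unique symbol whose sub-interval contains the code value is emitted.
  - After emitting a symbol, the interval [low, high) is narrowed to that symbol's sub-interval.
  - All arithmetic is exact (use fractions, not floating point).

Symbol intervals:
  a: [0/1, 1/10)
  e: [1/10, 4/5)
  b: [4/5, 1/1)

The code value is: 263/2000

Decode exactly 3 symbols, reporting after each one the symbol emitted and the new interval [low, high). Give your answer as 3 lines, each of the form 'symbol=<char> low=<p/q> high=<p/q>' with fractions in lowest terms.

Answer: symbol=e low=1/10 high=4/5
symbol=a low=1/10 high=17/100
symbol=e low=107/1000 high=39/250

Derivation:
Step 1: interval [0/1, 1/1), width = 1/1 - 0/1 = 1/1
  'a': [0/1 + 1/1*0/1, 0/1 + 1/1*1/10) = [0/1, 1/10)
  'e': [0/1 + 1/1*1/10, 0/1 + 1/1*4/5) = [1/10, 4/5) <- contains code 263/2000
  'b': [0/1 + 1/1*4/5, 0/1 + 1/1*1/1) = [4/5, 1/1)
  emit 'e', narrow to [1/10, 4/5)
Step 2: interval [1/10, 4/5), width = 4/5 - 1/10 = 7/10
  'a': [1/10 + 7/10*0/1, 1/10 + 7/10*1/10) = [1/10, 17/100) <- contains code 263/2000
  'e': [1/10 + 7/10*1/10, 1/10 + 7/10*4/5) = [17/100, 33/50)
  'b': [1/10 + 7/10*4/5, 1/10 + 7/10*1/1) = [33/50, 4/5)
  emit 'a', narrow to [1/10, 17/100)
Step 3: interval [1/10, 17/100), width = 17/100 - 1/10 = 7/100
  'a': [1/10 + 7/100*0/1, 1/10 + 7/100*1/10) = [1/10, 107/1000)
  'e': [1/10 + 7/100*1/10, 1/10 + 7/100*4/5) = [107/1000, 39/250) <- contains code 263/2000
  'b': [1/10 + 7/100*4/5, 1/10 + 7/100*1/1) = [39/250, 17/100)
  emit 'e', narrow to [107/1000, 39/250)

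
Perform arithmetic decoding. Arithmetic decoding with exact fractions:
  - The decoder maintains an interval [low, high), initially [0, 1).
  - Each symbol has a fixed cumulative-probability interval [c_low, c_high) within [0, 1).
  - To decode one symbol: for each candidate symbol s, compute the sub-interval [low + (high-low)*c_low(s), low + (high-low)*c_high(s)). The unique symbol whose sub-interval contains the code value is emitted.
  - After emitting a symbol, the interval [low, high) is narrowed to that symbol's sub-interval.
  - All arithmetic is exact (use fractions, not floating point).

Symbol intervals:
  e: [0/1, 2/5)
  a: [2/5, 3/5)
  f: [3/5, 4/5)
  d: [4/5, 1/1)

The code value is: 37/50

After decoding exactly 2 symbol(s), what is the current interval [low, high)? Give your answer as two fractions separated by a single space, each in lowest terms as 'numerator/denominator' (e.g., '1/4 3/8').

Step 1: interval [0/1, 1/1), width = 1/1 - 0/1 = 1/1
  'e': [0/1 + 1/1*0/1, 0/1 + 1/1*2/5) = [0/1, 2/5)
  'a': [0/1 + 1/1*2/5, 0/1 + 1/1*3/5) = [2/5, 3/5)
  'f': [0/1 + 1/1*3/5, 0/1 + 1/1*4/5) = [3/5, 4/5) <- contains code 37/50
  'd': [0/1 + 1/1*4/5, 0/1 + 1/1*1/1) = [4/5, 1/1)
  emit 'f', narrow to [3/5, 4/5)
Step 2: interval [3/5, 4/5), width = 4/5 - 3/5 = 1/5
  'e': [3/5 + 1/5*0/1, 3/5 + 1/5*2/5) = [3/5, 17/25)
  'a': [3/5 + 1/5*2/5, 3/5 + 1/5*3/5) = [17/25, 18/25)
  'f': [3/5 + 1/5*3/5, 3/5 + 1/5*4/5) = [18/25, 19/25) <- contains code 37/50
  'd': [3/5 + 1/5*4/5, 3/5 + 1/5*1/1) = [19/25, 4/5)
  emit 'f', narrow to [18/25, 19/25)

Answer: 18/25 19/25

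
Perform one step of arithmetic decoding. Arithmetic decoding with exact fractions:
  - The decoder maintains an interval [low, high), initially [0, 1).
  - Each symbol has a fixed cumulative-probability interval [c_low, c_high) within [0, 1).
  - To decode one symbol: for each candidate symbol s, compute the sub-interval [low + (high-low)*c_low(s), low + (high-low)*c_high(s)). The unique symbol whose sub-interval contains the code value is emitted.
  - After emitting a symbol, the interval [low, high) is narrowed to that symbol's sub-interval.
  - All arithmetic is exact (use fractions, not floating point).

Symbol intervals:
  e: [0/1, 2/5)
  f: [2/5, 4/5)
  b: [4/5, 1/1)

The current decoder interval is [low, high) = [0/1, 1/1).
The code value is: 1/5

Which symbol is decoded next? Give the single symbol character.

Interval width = high − low = 1/1 − 0/1 = 1/1
Scaled code = (code − low) / width = (1/5 − 0/1) / 1/1 = 1/5
  e: [0/1, 2/5) ← scaled code falls here ✓
  f: [2/5, 4/5) 
  b: [4/5, 1/1) 

Answer: e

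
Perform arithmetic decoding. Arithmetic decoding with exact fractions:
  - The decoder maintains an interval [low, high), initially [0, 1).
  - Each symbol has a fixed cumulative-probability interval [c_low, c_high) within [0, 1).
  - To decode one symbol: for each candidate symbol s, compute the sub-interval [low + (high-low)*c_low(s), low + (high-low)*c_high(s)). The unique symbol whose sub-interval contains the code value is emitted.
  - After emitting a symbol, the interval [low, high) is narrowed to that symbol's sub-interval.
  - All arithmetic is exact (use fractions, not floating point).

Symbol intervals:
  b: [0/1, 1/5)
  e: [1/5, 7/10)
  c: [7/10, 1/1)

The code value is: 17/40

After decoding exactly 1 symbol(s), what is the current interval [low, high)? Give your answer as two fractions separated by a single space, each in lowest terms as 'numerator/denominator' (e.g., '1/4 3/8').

Step 1: interval [0/1, 1/1), width = 1/1 - 0/1 = 1/1
  'b': [0/1 + 1/1*0/1, 0/1 + 1/1*1/5) = [0/1, 1/5)
  'e': [0/1 + 1/1*1/5, 0/1 + 1/1*7/10) = [1/5, 7/10) <- contains code 17/40
  'c': [0/1 + 1/1*7/10, 0/1 + 1/1*1/1) = [7/10, 1/1)
  emit 'e', narrow to [1/5, 7/10)

Answer: 1/5 7/10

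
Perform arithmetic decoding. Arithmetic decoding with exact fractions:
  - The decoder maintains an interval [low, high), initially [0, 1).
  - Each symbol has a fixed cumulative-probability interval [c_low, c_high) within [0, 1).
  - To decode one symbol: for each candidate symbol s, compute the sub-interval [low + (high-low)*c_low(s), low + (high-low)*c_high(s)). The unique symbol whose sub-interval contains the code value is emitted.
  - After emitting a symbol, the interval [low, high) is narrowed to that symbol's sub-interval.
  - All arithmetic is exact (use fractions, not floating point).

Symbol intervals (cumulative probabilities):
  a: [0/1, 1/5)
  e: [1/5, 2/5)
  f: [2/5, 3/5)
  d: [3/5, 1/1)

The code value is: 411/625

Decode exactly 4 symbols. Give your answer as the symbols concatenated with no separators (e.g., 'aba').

Step 1: interval [0/1, 1/1), width = 1/1 - 0/1 = 1/1
  'a': [0/1 + 1/1*0/1, 0/1 + 1/1*1/5) = [0/1, 1/5)
  'e': [0/1 + 1/1*1/5, 0/1 + 1/1*2/5) = [1/5, 2/5)
  'f': [0/1 + 1/1*2/5, 0/1 + 1/1*3/5) = [2/5, 3/5)
  'd': [0/1 + 1/1*3/5, 0/1 + 1/1*1/1) = [3/5, 1/1) <- contains code 411/625
  emit 'd', narrow to [3/5, 1/1)
Step 2: interval [3/5, 1/1), width = 1/1 - 3/5 = 2/5
  'a': [3/5 + 2/5*0/1, 3/5 + 2/5*1/5) = [3/5, 17/25) <- contains code 411/625
  'e': [3/5 + 2/5*1/5, 3/5 + 2/5*2/5) = [17/25, 19/25)
  'f': [3/5 + 2/5*2/5, 3/5 + 2/5*3/5) = [19/25, 21/25)
  'd': [3/5 + 2/5*3/5, 3/5 + 2/5*1/1) = [21/25, 1/1)
  emit 'a', narrow to [3/5, 17/25)
Step 3: interval [3/5, 17/25), width = 17/25 - 3/5 = 2/25
  'a': [3/5 + 2/25*0/1, 3/5 + 2/25*1/5) = [3/5, 77/125)
  'e': [3/5 + 2/25*1/5, 3/5 + 2/25*2/5) = [77/125, 79/125)
  'f': [3/5 + 2/25*2/5, 3/5 + 2/25*3/5) = [79/125, 81/125)
  'd': [3/5 + 2/25*3/5, 3/5 + 2/25*1/1) = [81/125, 17/25) <- contains code 411/625
  emit 'd', narrow to [81/125, 17/25)
Step 4: interval [81/125, 17/25), width = 17/25 - 81/125 = 4/125
  'a': [81/125 + 4/125*0/1, 81/125 + 4/125*1/5) = [81/125, 409/625)
  'e': [81/125 + 4/125*1/5, 81/125 + 4/125*2/5) = [409/625, 413/625) <- contains code 411/625
  'f': [81/125 + 4/125*2/5, 81/125 + 4/125*3/5) = [413/625, 417/625)
  'd': [81/125 + 4/125*3/5, 81/125 + 4/125*1/1) = [417/625, 17/25)
  emit 'e', narrow to [409/625, 413/625)

Answer: dade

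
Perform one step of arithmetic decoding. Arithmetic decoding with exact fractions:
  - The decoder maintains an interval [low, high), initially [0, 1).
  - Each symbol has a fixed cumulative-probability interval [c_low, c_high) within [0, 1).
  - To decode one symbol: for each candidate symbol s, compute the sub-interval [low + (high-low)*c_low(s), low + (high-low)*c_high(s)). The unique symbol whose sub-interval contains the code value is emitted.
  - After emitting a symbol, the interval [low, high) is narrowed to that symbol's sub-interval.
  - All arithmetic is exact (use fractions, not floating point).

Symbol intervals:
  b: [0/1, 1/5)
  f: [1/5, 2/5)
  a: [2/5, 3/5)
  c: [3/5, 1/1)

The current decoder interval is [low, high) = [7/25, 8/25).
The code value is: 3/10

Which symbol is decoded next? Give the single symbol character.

Interval width = high − low = 8/25 − 7/25 = 1/25
Scaled code = (code − low) / width = (3/10 − 7/25) / 1/25 = 1/2
  b: [0/1, 1/5) 
  f: [1/5, 2/5) 
  a: [2/5, 3/5) ← scaled code falls here ✓
  c: [3/5, 1/1) 

Answer: a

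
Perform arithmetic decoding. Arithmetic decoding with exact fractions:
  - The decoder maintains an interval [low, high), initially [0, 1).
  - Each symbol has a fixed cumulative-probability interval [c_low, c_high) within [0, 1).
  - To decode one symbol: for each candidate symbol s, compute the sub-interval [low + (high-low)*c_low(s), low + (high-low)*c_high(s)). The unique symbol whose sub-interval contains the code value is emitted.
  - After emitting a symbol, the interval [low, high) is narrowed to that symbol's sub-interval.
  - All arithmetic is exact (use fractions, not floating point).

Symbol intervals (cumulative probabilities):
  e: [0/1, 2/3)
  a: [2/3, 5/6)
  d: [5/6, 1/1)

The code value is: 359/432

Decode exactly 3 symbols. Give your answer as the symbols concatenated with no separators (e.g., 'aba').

Answer: add

Derivation:
Step 1: interval [0/1, 1/1), width = 1/1 - 0/1 = 1/1
  'e': [0/1 + 1/1*0/1, 0/1 + 1/1*2/3) = [0/1, 2/3)
  'a': [0/1 + 1/1*2/3, 0/1 + 1/1*5/6) = [2/3, 5/6) <- contains code 359/432
  'd': [0/1 + 1/1*5/6, 0/1 + 1/1*1/1) = [5/6, 1/1)
  emit 'a', narrow to [2/3, 5/6)
Step 2: interval [2/3, 5/6), width = 5/6 - 2/3 = 1/6
  'e': [2/3 + 1/6*0/1, 2/3 + 1/6*2/3) = [2/3, 7/9)
  'a': [2/3 + 1/6*2/3, 2/3 + 1/6*5/6) = [7/9, 29/36)
  'd': [2/3 + 1/6*5/6, 2/3 + 1/6*1/1) = [29/36, 5/6) <- contains code 359/432
  emit 'd', narrow to [29/36, 5/6)
Step 3: interval [29/36, 5/6), width = 5/6 - 29/36 = 1/36
  'e': [29/36 + 1/36*0/1, 29/36 + 1/36*2/3) = [29/36, 89/108)
  'a': [29/36 + 1/36*2/3, 29/36 + 1/36*5/6) = [89/108, 179/216)
  'd': [29/36 + 1/36*5/6, 29/36 + 1/36*1/1) = [179/216, 5/6) <- contains code 359/432
  emit 'd', narrow to [179/216, 5/6)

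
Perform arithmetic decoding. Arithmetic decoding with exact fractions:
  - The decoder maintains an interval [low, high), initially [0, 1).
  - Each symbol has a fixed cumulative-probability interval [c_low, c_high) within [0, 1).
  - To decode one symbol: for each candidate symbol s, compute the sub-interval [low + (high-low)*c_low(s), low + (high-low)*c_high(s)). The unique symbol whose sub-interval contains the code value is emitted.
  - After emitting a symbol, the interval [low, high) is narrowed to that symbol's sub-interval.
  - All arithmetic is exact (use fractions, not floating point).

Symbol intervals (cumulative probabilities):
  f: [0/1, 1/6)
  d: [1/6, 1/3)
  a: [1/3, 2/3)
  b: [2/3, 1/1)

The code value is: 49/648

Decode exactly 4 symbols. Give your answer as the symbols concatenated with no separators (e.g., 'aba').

Step 1: interval [0/1, 1/1), width = 1/1 - 0/1 = 1/1
  'f': [0/1 + 1/1*0/1, 0/1 + 1/1*1/6) = [0/1, 1/6) <- contains code 49/648
  'd': [0/1 + 1/1*1/6, 0/1 + 1/1*1/3) = [1/6, 1/3)
  'a': [0/1 + 1/1*1/3, 0/1 + 1/1*2/3) = [1/3, 2/3)
  'b': [0/1 + 1/1*2/3, 0/1 + 1/1*1/1) = [2/3, 1/1)
  emit 'f', narrow to [0/1, 1/6)
Step 2: interval [0/1, 1/6), width = 1/6 - 0/1 = 1/6
  'f': [0/1 + 1/6*0/1, 0/1 + 1/6*1/6) = [0/1, 1/36)
  'd': [0/1 + 1/6*1/6, 0/1 + 1/6*1/3) = [1/36, 1/18)
  'a': [0/1 + 1/6*1/3, 0/1 + 1/6*2/3) = [1/18, 1/9) <- contains code 49/648
  'b': [0/1 + 1/6*2/3, 0/1 + 1/6*1/1) = [1/9, 1/6)
  emit 'a', narrow to [1/18, 1/9)
Step 3: interval [1/18, 1/9), width = 1/9 - 1/18 = 1/18
  'f': [1/18 + 1/18*0/1, 1/18 + 1/18*1/6) = [1/18, 7/108)
  'd': [1/18 + 1/18*1/6, 1/18 + 1/18*1/3) = [7/108, 2/27)
  'a': [1/18 + 1/18*1/3, 1/18 + 1/18*2/3) = [2/27, 5/54) <- contains code 49/648
  'b': [1/18 + 1/18*2/3, 1/18 + 1/18*1/1) = [5/54, 1/9)
  emit 'a', narrow to [2/27, 5/54)
Step 4: interval [2/27, 5/54), width = 5/54 - 2/27 = 1/54
  'f': [2/27 + 1/54*0/1, 2/27 + 1/54*1/6) = [2/27, 25/324) <- contains code 49/648
  'd': [2/27 + 1/54*1/6, 2/27 + 1/54*1/3) = [25/324, 13/162)
  'a': [2/27 + 1/54*1/3, 2/27 + 1/54*2/3) = [13/162, 7/81)
  'b': [2/27 + 1/54*2/3, 2/27 + 1/54*1/1) = [7/81, 5/54)
  emit 'f', narrow to [2/27, 25/324)

Answer: faaf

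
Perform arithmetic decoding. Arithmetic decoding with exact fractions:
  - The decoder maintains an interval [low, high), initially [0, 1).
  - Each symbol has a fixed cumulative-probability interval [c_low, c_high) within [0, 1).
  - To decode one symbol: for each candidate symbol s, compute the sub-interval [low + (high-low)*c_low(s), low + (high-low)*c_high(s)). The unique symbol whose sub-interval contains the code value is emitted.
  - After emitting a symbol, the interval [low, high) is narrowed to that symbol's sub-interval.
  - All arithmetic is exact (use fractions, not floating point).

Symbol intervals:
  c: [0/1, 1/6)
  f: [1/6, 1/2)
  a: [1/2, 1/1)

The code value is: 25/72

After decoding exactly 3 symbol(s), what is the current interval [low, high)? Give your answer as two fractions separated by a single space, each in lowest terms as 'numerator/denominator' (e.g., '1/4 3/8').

Answer: 1/3 13/36

Derivation:
Step 1: interval [0/1, 1/1), width = 1/1 - 0/1 = 1/1
  'c': [0/1 + 1/1*0/1, 0/1 + 1/1*1/6) = [0/1, 1/6)
  'f': [0/1 + 1/1*1/6, 0/1 + 1/1*1/2) = [1/6, 1/2) <- contains code 25/72
  'a': [0/1 + 1/1*1/2, 0/1 + 1/1*1/1) = [1/2, 1/1)
  emit 'f', narrow to [1/6, 1/2)
Step 2: interval [1/6, 1/2), width = 1/2 - 1/6 = 1/3
  'c': [1/6 + 1/3*0/1, 1/6 + 1/3*1/6) = [1/6, 2/9)
  'f': [1/6 + 1/3*1/6, 1/6 + 1/3*1/2) = [2/9, 1/3)
  'a': [1/6 + 1/3*1/2, 1/6 + 1/3*1/1) = [1/3, 1/2) <- contains code 25/72
  emit 'a', narrow to [1/3, 1/2)
Step 3: interval [1/3, 1/2), width = 1/2 - 1/3 = 1/6
  'c': [1/3 + 1/6*0/1, 1/3 + 1/6*1/6) = [1/3, 13/36) <- contains code 25/72
  'f': [1/3 + 1/6*1/6, 1/3 + 1/6*1/2) = [13/36, 5/12)
  'a': [1/3 + 1/6*1/2, 1/3 + 1/6*1/1) = [5/12, 1/2)
  emit 'c', narrow to [1/3, 13/36)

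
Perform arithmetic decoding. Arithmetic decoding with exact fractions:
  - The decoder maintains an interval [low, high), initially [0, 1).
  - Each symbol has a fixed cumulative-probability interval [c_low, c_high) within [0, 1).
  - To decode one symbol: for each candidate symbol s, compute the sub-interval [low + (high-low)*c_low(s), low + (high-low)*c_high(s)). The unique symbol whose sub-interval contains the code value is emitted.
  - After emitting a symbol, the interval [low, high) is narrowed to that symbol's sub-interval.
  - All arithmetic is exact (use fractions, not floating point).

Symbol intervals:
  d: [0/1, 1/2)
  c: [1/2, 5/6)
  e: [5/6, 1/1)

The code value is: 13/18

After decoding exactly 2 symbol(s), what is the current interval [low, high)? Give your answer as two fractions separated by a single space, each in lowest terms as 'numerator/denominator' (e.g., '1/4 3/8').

Answer: 2/3 7/9

Derivation:
Step 1: interval [0/1, 1/1), width = 1/1 - 0/1 = 1/1
  'd': [0/1 + 1/1*0/1, 0/1 + 1/1*1/2) = [0/1, 1/2)
  'c': [0/1 + 1/1*1/2, 0/1 + 1/1*5/6) = [1/2, 5/6) <- contains code 13/18
  'e': [0/1 + 1/1*5/6, 0/1 + 1/1*1/1) = [5/6, 1/1)
  emit 'c', narrow to [1/2, 5/6)
Step 2: interval [1/2, 5/6), width = 5/6 - 1/2 = 1/3
  'd': [1/2 + 1/3*0/1, 1/2 + 1/3*1/2) = [1/2, 2/3)
  'c': [1/2 + 1/3*1/2, 1/2 + 1/3*5/6) = [2/3, 7/9) <- contains code 13/18
  'e': [1/2 + 1/3*5/6, 1/2 + 1/3*1/1) = [7/9, 5/6)
  emit 'c', narrow to [2/3, 7/9)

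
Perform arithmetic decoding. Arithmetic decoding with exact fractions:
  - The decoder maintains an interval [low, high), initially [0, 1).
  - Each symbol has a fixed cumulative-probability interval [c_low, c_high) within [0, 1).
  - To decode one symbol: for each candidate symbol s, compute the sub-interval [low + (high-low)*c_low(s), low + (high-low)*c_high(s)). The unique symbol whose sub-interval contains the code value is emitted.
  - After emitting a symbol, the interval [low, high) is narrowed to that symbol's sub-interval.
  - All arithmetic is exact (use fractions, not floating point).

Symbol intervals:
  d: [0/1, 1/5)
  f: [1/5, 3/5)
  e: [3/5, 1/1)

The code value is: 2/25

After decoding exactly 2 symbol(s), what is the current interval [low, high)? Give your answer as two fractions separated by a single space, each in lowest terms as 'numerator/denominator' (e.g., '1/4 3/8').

Step 1: interval [0/1, 1/1), width = 1/1 - 0/1 = 1/1
  'd': [0/1 + 1/1*0/1, 0/1 + 1/1*1/5) = [0/1, 1/5) <- contains code 2/25
  'f': [0/1 + 1/1*1/5, 0/1 + 1/1*3/5) = [1/5, 3/5)
  'e': [0/1 + 1/1*3/5, 0/1 + 1/1*1/1) = [3/5, 1/1)
  emit 'd', narrow to [0/1, 1/5)
Step 2: interval [0/1, 1/5), width = 1/5 - 0/1 = 1/5
  'd': [0/1 + 1/5*0/1, 0/1 + 1/5*1/5) = [0/1, 1/25)
  'f': [0/1 + 1/5*1/5, 0/1 + 1/5*3/5) = [1/25, 3/25) <- contains code 2/25
  'e': [0/1 + 1/5*3/5, 0/1 + 1/5*1/1) = [3/25, 1/5)
  emit 'f', narrow to [1/25, 3/25)

Answer: 1/25 3/25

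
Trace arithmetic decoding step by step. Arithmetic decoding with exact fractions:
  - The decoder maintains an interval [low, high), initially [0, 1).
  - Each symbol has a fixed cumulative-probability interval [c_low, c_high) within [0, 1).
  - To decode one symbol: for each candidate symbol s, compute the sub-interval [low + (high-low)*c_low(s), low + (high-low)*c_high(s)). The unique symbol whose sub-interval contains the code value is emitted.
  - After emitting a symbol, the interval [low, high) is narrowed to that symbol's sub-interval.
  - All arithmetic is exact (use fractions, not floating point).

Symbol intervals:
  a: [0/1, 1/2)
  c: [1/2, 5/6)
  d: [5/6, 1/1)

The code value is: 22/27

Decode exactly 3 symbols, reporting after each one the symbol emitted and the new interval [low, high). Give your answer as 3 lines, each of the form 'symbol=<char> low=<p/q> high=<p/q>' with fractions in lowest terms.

Step 1: interval [0/1, 1/1), width = 1/1 - 0/1 = 1/1
  'a': [0/1 + 1/1*0/1, 0/1 + 1/1*1/2) = [0/1, 1/2)
  'c': [0/1 + 1/1*1/2, 0/1 + 1/1*5/6) = [1/2, 5/6) <- contains code 22/27
  'd': [0/1 + 1/1*5/6, 0/1 + 1/1*1/1) = [5/6, 1/1)
  emit 'c', narrow to [1/2, 5/6)
Step 2: interval [1/2, 5/6), width = 5/6 - 1/2 = 1/3
  'a': [1/2 + 1/3*0/1, 1/2 + 1/3*1/2) = [1/2, 2/3)
  'c': [1/2 + 1/3*1/2, 1/2 + 1/3*5/6) = [2/3, 7/9)
  'd': [1/2 + 1/3*5/6, 1/2 + 1/3*1/1) = [7/9, 5/6) <- contains code 22/27
  emit 'd', narrow to [7/9, 5/6)
Step 3: interval [7/9, 5/6), width = 5/6 - 7/9 = 1/18
  'a': [7/9 + 1/18*0/1, 7/9 + 1/18*1/2) = [7/9, 29/36)
  'c': [7/9 + 1/18*1/2, 7/9 + 1/18*5/6) = [29/36, 89/108) <- contains code 22/27
  'd': [7/9 + 1/18*5/6, 7/9 + 1/18*1/1) = [89/108, 5/6)
  emit 'c', narrow to [29/36, 89/108)

Answer: symbol=c low=1/2 high=5/6
symbol=d low=7/9 high=5/6
symbol=c low=29/36 high=89/108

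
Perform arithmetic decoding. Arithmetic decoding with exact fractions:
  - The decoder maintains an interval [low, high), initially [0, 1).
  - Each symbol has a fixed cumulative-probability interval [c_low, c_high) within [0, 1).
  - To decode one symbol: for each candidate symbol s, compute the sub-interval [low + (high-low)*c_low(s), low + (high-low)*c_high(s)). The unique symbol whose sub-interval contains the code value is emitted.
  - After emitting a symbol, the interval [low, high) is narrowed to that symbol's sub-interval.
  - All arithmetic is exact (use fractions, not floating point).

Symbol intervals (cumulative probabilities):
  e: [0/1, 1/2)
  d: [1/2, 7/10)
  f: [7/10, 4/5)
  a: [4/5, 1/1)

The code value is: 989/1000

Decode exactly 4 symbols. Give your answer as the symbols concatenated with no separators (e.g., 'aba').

Answer: aafe

Derivation:
Step 1: interval [0/1, 1/1), width = 1/1 - 0/1 = 1/1
  'e': [0/1 + 1/1*0/1, 0/1 + 1/1*1/2) = [0/1, 1/2)
  'd': [0/1 + 1/1*1/2, 0/1 + 1/1*7/10) = [1/2, 7/10)
  'f': [0/1 + 1/1*7/10, 0/1 + 1/1*4/5) = [7/10, 4/5)
  'a': [0/1 + 1/1*4/5, 0/1 + 1/1*1/1) = [4/5, 1/1) <- contains code 989/1000
  emit 'a', narrow to [4/5, 1/1)
Step 2: interval [4/5, 1/1), width = 1/1 - 4/5 = 1/5
  'e': [4/5 + 1/5*0/1, 4/5 + 1/5*1/2) = [4/5, 9/10)
  'd': [4/5 + 1/5*1/2, 4/5 + 1/5*7/10) = [9/10, 47/50)
  'f': [4/5 + 1/5*7/10, 4/5 + 1/5*4/5) = [47/50, 24/25)
  'a': [4/5 + 1/5*4/5, 4/5 + 1/5*1/1) = [24/25, 1/1) <- contains code 989/1000
  emit 'a', narrow to [24/25, 1/1)
Step 3: interval [24/25, 1/1), width = 1/1 - 24/25 = 1/25
  'e': [24/25 + 1/25*0/1, 24/25 + 1/25*1/2) = [24/25, 49/50)
  'd': [24/25 + 1/25*1/2, 24/25 + 1/25*7/10) = [49/50, 247/250)
  'f': [24/25 + 1/25*7/10, 24/25 + 1/25*4/5) = [247/250, 124/125) <- contains code 989/1000
  'a': [24/25 + 1/25*4/5, 24/25 + 1/25*1/1) = [124/125, 1/1)
  emit 'f', narrow to [247/250, 124/125)
Step 4: interval [247/250, 124/125), width = 124/125 - 247/250 = 1/250
  'e': [247/250 + 1/250*0/1, 247/250 + 1/250*1/2) = [247/250, 99/100) <- contains code 989/1000
  'd': [247/250 + 1/250*1/2, 247/250 + 1/250*7/10) = [99/100, 2477/2500)
  'f': [247/250 + 1/250*7/10, 247/250 + 1/250*4/5) = [2477/2500, 1239/1250)
  'a': [247/250 + 1/250*4/5, 247/250 + 1/250*1/1) = [1239/1250, 124/125)
  emit 'e', narrow to [247/250, 99/100)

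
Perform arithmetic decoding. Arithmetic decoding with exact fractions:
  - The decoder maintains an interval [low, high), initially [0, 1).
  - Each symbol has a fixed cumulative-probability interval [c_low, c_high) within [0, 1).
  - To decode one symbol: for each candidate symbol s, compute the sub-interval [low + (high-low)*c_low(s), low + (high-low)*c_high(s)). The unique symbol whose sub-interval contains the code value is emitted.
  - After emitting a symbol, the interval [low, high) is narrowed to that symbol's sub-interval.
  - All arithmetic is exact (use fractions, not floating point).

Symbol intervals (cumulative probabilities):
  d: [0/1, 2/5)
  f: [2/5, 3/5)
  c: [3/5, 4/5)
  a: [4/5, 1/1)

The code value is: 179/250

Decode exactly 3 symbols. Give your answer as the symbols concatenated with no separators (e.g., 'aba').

Step 1: interval [0/1, 1/1), width = 1/1 - 0/1 = 1/1
  'd': [0/1 + 1/1*0/1, 0/1 + 1/1*2/5) = [0/1, 2/5)
  'f': [0/1 + 1/1*2/5, 0/1 + 1/1*3/5) = [2/5, 3/5)
  'c': [0/1 + 1/1*3/5, 0/1 + 1/1*4/5) = [3/5, 4/5) <- contains code 179/250
  'a': [0/1 + 1/1*4/5, 0/1 + 1/1*1/1) = [4/5, 1/1)
  emit 'c', narrow to [3/5, 4/5)
Step 2: interval [3/5, 4/5), width = 4/5 - 3/5 = 1/5
  'd': [3/5 + 1/5*0/1, 3/5 + 1/5*2/5) = [3/5, 17/25)
  'f': [3/5 + 1/5*2/5, 3/5 + 1/5*3/5) = [17/25, 18/25) <- contains code 179/250
  'c': [3/5 + 1/5*3/5, 3/5 + 1/5*4/5) = [18/25, 19/25)
  'a': [3/5 + 1/5*4/5, 3/5 + 1/5*1/1) = [19/25, 4/5)
  emit 'f', narrow to [17/25, 18/25)
Step 3: interval [17/25, 18/25), width = 18/25 - 17/25 = 1/25
  'd': [17/25 + 1/25*0/1, 17/25 + 1/25*2/5) = [17/25, 87/125)
  'f': [17/25 + 1/25*2/5, 17/25 + 1/25*3/5) = [87/125, 88/125)
  'c': [17/25 + 1/25*3/5, 17/25 + 1/25*4/5) = [88/125, 89/125)
  'a': [17/25 + 1/25*4/5, 17/25 + 1/25*1/1) = [89/125, 18/25) <- contains code 179/250
  emit 'a', narrow to [89/125, 18/25)

Answer: cfa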